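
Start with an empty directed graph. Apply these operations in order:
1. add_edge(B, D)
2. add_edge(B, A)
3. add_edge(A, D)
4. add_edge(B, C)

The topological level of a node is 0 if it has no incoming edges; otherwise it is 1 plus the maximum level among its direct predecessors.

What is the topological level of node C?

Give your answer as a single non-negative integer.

Answer: 1

Derivation:
Op 1: add_edge(B, D). Edges now: 1
Op 2: add_edge(B, A). Edges now: 2
Op 3: add_edge(A, D). Edges now: 3
Op 4: add_edge(B, C). Edges now: 4
Compute levels (Kahn BFS):
  sources (in-degree 0): B
  process B: level=0
    B->A: in-degree(A)=0, level(A)=1, enqueue
    B->C: in-degree(C)=0, level(C)=1, enqueue
    B->D: in-degree(D)=1, level(D)>=1
  process A: level=1
    A->D: in-degree(D)=0, level(D)=2, enqueue
  process C: level=1
  process D: level=2
All levels: A:1, B:0, C:1, D:2
level(C) = 1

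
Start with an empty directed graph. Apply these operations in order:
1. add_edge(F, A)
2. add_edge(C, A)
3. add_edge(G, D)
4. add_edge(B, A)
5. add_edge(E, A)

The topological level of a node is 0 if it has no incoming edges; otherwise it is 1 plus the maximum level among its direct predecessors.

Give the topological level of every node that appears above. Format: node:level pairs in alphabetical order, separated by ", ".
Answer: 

Op 1: add_edge(F, A). Edges now: 1
Op 2: add_edge(C, A). Edges now: 2
Op 3: add_edge(G, D). Edges now: 3
Op 4: add_edge(B, A). Edges now: 4
Op 5: add_edge(E, A). Edges now: 5
Compute levels (Kahn BFS):
  sources (in-degree 0): B, C, E, F, G
  process B: level=0
    B->A: in-degree(A)=3, level(A)>=1
  process C: level=0
    C->A: in-degree(A)=2, level(A)>=1
  process E: level=0
    E->A: in-degree(A)=1, level(A)>=1
  process F: level=0
    F->A: in-degree(A)=0, level(A)=1, enqueue
  process G: level=0
    G->D: in-degree(D)=0, level(D)=1, enqueue
  process A: level=1
  process D: level=1
All levels: A:1, B:0, C:0, D:1, E:0, F:0, G:0

Answer: A:1, B:0, C:0, D:1, E:0, F:0, G:0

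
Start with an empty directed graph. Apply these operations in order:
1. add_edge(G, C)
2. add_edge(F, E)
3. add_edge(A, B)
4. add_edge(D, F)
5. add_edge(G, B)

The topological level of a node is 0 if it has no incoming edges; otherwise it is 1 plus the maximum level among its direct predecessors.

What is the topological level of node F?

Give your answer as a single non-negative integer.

Op 1: add_edge(G, C). Edges now: 1
Op 2: add_edge(F, E). Edges now: 2
Op 3: add_edge(A, B). Edges now: 3
Op 4: add_edge(D, F). Edges now: 4
Op 5: add_edge(G, B). Edges now: 5
Compute levels (Kahn BFS):
  sources (in-degree 0): A, D, G
  process A: level=0
    A->B: in-degree(B)=1, level(B)>=1
  process D: level=0
    D->F: in-degree(F)=0, level(F)=1, enqueue
  process G: level=0
    G->B: in-degree(B)=0, level(B)=1, enqueue
    G->C: in-degree(C)=0, level(C)=1, enqueue
  process F: level=1
    F->E: in-degree(E)=0, level(E)=2, enqueue
  process B: level=1
  process C: level=1
  process E: level=2
All levels: A:0, B:1, C:1, D:0, E:2, F:1, G:0
level(F) = 1

Answer: 1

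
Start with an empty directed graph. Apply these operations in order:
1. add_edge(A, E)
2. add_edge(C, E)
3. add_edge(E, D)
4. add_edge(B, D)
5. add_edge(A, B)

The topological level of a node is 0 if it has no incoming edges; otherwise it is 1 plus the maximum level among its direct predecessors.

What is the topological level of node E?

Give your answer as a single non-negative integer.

Op 1: add_edge(A, E). Edges now: 1
Op 2: add_edge(C, E). Edges now: 2
Op 3: add_edge(E, D). Edges now: 3
Op 4: add_edge(B, D). Edges now: 4
Op 5: add_edge(A, B). Edges now: 5
Compute levels (Kahn BFS):
  sources (in-degree 0): A, C
  process A: level=0
    A->B: in-degree(B)=0, level(B)=1, enqueue
    A->E: in-degree(E)=1, level(E)>=1
  process C: level=0
    C->E: in-degree(E)=0, level(E)=1, enqueue
  process B: level=1
    B->D: in-degree(D)=1, level(D)>=2
  process E: level=1
    E->D: in-degree(D)=0, level(D)=2, enqueue
  process D: level=2
All levels: A:0, B:1, C:0, D:2, E:1
level(E) = 1

Answer: 1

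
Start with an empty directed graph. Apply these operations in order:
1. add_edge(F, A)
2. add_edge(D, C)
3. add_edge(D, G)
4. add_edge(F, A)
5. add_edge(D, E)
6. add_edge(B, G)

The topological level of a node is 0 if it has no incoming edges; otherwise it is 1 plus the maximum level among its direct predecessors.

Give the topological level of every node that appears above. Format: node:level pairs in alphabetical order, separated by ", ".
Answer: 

Answer: A:1, B:0, C:1, D:0, E:1, F:0, G:1

Derivation:
Op 1: add_edge(F, A). Edges now: 1
Op 2: add_edge(D, C). Edges now: 2
Op 3: add_edge(D, G). Edges now: 3
Op 4: add_edge(F, A) (duplicate, no change). Edges now: 3
Op 5: add_edge(D, E). Edges now: 4
Op 6: add_edge(B, G). Edges now: 5
Compute levels (Kahn BFS):
  sources (in-degree 0): B, D, F
  process B: level=0
    B->G: in-degree(G)=1, level(G)>=1
  process D: level=0
    D->C: in-degree(C)=0, level(C)=1, enqueue
    D->E: in-degree(E)=0, level(E)=1, enqueue
    D->G: in-degree(G)=0, level(G)=1, enqueue
  process F: level=0
    F->A: in-degree(A)=0, level(A)=1, enqueue
  process C: level=1
  process E: level=1
  process G: level=1
  process A: level=1
All levels: A:1, B:0, C:1, D:0, E:1, F:0, G:1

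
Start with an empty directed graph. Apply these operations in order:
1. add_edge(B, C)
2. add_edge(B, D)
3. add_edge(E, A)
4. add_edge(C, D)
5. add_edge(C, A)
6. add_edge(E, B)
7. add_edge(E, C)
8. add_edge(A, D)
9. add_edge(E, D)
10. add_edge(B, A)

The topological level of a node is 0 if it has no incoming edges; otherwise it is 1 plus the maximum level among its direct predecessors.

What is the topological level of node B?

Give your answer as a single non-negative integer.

Op 1: add_edge(B, C). Edges now: 1
Op 2: add_edge(B, D). Edges now: 2
Op 3: add_edge(E, A). Edges now: 3
Op 4: add_edge(C, D). Edges now: 4
Op 5: add_edge(C, A). Edges now: 5
Op 6: add_edge(E, B). Edges now: 6
Op 7: add_edge(E, C). Edges now: 7
Op 8: add_edge(A, D). Edges now: 8
Op 9: add_edge(E, D). Edges now: 9
Op 10: add_edge(B, A). Edges now: 10
Compute levels (Kahn BFS):
  sources (in-degree 0): E
  process E: level=0
    E->A: in-degree(A)=2, level(A)>=1
    E->B: in-degree(B)=0, level(B)=1, enqueue
    E->C: in-degree(C)=1, level(C)>=1
    E->D: in-degree(D)=3, level(D)>=1
  process B: level=1
    B->A: in-degree(A)=1, level(A)>=2
    B->C: in-degree(C)=0, level(C)=2, enqueue
    B->D: in-degree(D)=2, level(D)>=2
  process C: level=2
    C->A: in-degree(A)=0, level(A)=3, enqueue
    C->D: in-degree(D)=1, level(D)>=3
  process A: level=3
    A->D: in-degree(D)=0, level(D)=4, enqueue
  process D: level=4
All levels: A:3, B:1, C:2, D:4, E:0
level(B) = 1

Answer: 1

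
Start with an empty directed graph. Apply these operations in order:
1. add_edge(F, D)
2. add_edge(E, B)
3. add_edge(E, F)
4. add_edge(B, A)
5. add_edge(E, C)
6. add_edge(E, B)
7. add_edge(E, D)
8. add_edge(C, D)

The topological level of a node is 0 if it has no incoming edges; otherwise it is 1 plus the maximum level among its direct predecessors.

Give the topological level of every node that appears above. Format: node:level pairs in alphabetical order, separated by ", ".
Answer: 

Op 1: add_edge(F, D). Edges now: 1
Op 2: add_edge(E, B). Edges now: 2
Op 3: add_edge(E, F). Edges now: 3
Op 4: add_edge(B, A). Edges now: 4
Op 5: add_edge(E, C). Edges now: 5
Op 6: add_edge(E, B) (duplicate, no change). Edges now: 5
Op 7: add_edge(E, D). Edges now: 6
Op 8: add_edge(C, D). Edges now: 7
Compute levels (Kahn BFS):
  sources (in-degree 0): E
  process E: level=0
    E->B: in-degree(B)=0, level(B)=1, enqueue
    E->C: in-degree(C)=0, level(C)=1, enqueue
    E->D: in-degree(D)=2, level(D)>=1
    E->F: in-degree(F)=0, level(F)=1, enqueue
  process B: level=1
    B->A: in-degree(A)=0, level(A)=2, enqueue
  process C: level=1
    C->D: in-degree(D)=1, level(D)>=2
  process F: level=1
    F->D: in-degree(D)=0, level(D)=2, enqueue
  process A: level=2
  process D: level=2
All levels: A:2, B:1, C:1, D:2, E:0, F:1

Answer: A:2, B:1, C:1, D:2, E:0, F:1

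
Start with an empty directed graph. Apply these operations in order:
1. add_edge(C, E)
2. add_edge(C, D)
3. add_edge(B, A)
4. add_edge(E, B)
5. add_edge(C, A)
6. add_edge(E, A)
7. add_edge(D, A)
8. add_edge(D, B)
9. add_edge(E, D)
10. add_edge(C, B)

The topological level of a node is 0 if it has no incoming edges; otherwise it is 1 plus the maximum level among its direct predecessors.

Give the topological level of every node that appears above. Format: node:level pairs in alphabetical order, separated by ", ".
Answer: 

Answer: A:4, B:3, C:0, D:2, E:1

Derivation:
Op 1: add_edge(C, E). Edges now: 1
Op 2: add_edge(C, D). Edges now: 2
Op 3: add_edge(B, A). Edges now: 3
Op 4: add_edge(E, B). Edges now: 4
Op 5: add_edge(C, A). Edges now: 5
Op 6: add_edge(E, A). Edges now: 6
Op 7: add_edge(D, A). Edges now: 7
Op 8: add_edge(D, B). Edges now: 8
Op 9: add_edge(E, D). Edges now: 9
Op 10: add_edge(C, B). Edges now: 10
Compute levels (Kahn BFS):
  sources (in-degree 0): C
  process C: level=0
    C->A: in-degree(A)=3, level(A)>=1
    C->B: in-degree(B)=2, level(B)>=1
    C->D: in-degree(D)=1, level(D)>=1
    C->E: in-degree(E)=0, level(E)=1, enqueue
  process E: level=1
    E->A: in-degree(A)=2, level(A)>=2
    E->B: in-degree(B)=1, level(B)>=2
    E->D: in-degree(D)=0, level(D)=2, enqueue
  process D: level=2
    D->A: in-degree(A)=1, level(A)>=3
    D->B: in-degree(B)=0, level(B)=3, enqueue
  process B: level=3
    B->A: in-degree(A)=0, level(A)=4, enqueue
  process A: level=4
All levels: A:4, B:3, C:0, D:2, E:1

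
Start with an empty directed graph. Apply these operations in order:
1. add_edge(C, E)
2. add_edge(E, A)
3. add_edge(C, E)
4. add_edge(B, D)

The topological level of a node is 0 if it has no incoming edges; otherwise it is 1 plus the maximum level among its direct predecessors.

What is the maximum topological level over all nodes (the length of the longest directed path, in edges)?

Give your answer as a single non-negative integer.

Op 1: add_edge(C, E). Edges now: 1
Op 2: add_edge(E, A). Edges now: 2
Op 3: add_edge(C, E) (duplicate, no change). Edges now: 2
Op 4: add_edge(B, D). Edges now: 3
Compute levels (Kahn BFS):
  sources (in-degree 0): B, C
  process B: level=0
    B->D: in-degree(D)=0, level(D)=1, enqueue
  process C: level=0
    C->E: in-degree(E)=0, level(E)=1, enqueue
  process D: level=1
  process E: level=1
    E->A: in-degree(A)=0, level(A)=2, enqueue
  process A: level=2
All levels: A:2, B:0, C:0, D:1, E:1
max level = 2

Answer: 2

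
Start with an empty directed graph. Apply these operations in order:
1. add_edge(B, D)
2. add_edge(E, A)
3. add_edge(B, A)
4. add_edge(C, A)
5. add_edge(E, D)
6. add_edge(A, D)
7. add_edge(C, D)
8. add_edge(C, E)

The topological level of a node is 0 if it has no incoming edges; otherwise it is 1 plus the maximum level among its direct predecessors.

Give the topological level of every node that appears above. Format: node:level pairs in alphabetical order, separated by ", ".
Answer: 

Answer: A:2, B:0, C:0, D:3, E:1

Derivation:
Op 1: add_edge(B, D). Edges now: 1
Op 2: add_edge(E, A). Edges now: 2
Op 3: add_edge(B, A). Edges now: 3
Op 4: add_edge(C, A). Edges now: 4
Op 5: add_edge(E, D). Edges now: 5
Op 6: add_edge(A, D). Edges now: 6
Op 7: add_edge(C, D). Edges now: 7
Op 8: add_edge(C, E). Edges now: 8
Compute levels (Kahn BFS):
  sources (in-degree 0): B, C
  process B: level=0
    B->A: in-degree(A)=2, level(A)>=1
    B->D: in-degree(D)=3, level(D)>=1
  process C: level=0
    C->A: in-degree(A)=1, level(A)>=1
    C->D: in-degree(D)=2, level(D)>=1
    C->E: in-degree(E)=0, level(E)=1, enqueue
  process E: level=1
    E->A: in-degree(A)=0, level(A)=2, enqueue
    E->D: in-degree(D)=1, level(D)>=2
  process A: level=2
    A->D: in-degree(D)=0, level(D)=3, enqueue
  process D: level=3
All levels: A:2, B:0, C:0, D:3, E:1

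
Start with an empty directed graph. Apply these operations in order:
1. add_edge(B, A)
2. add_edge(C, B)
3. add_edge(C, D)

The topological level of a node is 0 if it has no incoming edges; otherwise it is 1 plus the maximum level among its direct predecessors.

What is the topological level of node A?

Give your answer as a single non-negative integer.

Answer: 2

Derivation:
Op 1: add_edge(B, A). Edges now: 1
Op 2: add_edge(C, B). Edges now: 2
Op 3: add_edge(C, D). Edges now: 3
Compute levels (Kahn BFS):
  sources (in-degree 0): C
  process C: level=0
    C->B: in-degree(B)=0, level(B)=1, enqueue
    C->D: in-degree(D)=0, level(D)=1, enqueue
  process B: level=1
    B->A: in-degree(A)=0, level(A)=2, enqueue
  process D: level=1
  process A: level=2
All levels: A:2, B:1, C:0, D:1
level(A) = 2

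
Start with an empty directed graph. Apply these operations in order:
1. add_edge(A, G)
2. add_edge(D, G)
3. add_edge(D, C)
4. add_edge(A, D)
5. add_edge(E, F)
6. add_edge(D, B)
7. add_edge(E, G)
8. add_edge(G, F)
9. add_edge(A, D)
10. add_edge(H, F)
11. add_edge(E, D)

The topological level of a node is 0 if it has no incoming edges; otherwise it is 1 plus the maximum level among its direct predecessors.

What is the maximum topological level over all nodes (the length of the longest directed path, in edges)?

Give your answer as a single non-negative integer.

Op 1: add_edge(A, G). Edges now: 1
Op 2: add_edge(D, G). Edges now: 2
Op 3: add_edge(D, C). Edges now: 3
Op 4: add_edge(A, D). Edges now: 4
Op 5: add_edge(E, F). Edges now: 5
Op 6: add_edge(D, B). Edges now: 6
Op 7: add_edge(E, G). Edges now: 7
Op 8: add_edge(G, F). Edges now: 8
Op 9: add_edge(A, D) (duplicate, no change). Edges now: 8
Op 10: add_edge(H, F). Edges now: 9
Op 11: add_edge(E, D). Edges now: 10
Compute levels (Kahn BFS):
  sources (in-degree 0): A, E, H
  process A: level=0
    A->D: in-degree(D)=1, level(D)>=1
    A->G: in-degree(G)=2, level(G)>=1
  process E: level=0
    E->D: in-degree(D)=0, level(D)=1, enqueue
    E->F: in-degree(F)=2, level(F)>=1
    E->G: in-degree(G)=1, level(G)>=1
  process H: level=0
    H->F: in-degree(F)=1, level(F)>=1
  process D: level=1
    D->B: in-degree(B)=0, level(B)=2, enqueue
    D->C: in-degree(C)=0, level(C)=2, enqueue
    D->G: in-degree(G)=0, level(G)=2, enqueue
  process B: level=2
  process C: level=2
  process G: level=2
    G->F: in-degree(F)=0, level(F)=3, enqueue
  process F: level=3
All levels: A:0, B:2, C:2, D:1, E:0, F:3, G:2, H:0
max level = 3

Answer: 3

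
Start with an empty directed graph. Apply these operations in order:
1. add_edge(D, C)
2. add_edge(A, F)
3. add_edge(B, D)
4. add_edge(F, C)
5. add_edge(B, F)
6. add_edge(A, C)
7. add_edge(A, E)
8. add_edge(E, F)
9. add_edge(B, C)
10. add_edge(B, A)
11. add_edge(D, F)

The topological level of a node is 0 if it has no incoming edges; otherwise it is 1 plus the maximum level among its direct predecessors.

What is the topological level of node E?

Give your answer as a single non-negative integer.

Answer: 2

Derivation:
Op 1: add_edge(D, C). Edges now: 1
Op 2: add_edge(A, F). Edges now: 2
Op 3: add_edge(B, D). Edges now: 3
Op 4: add_edge(F, C). Edges now: 4
Op 5: add_edge(B, F). Edges now: 5
Op 6: add_edge(A, C). Edges now: 6
Op 7: add_edge(A, E). Edges now: 7
Op 8: add_edge(E, F). Edges now: 8
Op 9: add_edge(B, C). Edges now: 9
Op 10: add_edge(B, A). Edges now: 10
Op 11: add_edge(D, F). Edges now: 11
Compute levels (Kahn BFS):
  sources (in-degree 0): B
  process B: level=0
    B->A: in-degree(A)=0, level(A)=1, enqueue
    B->C: in-degree(C)=3, level(C)>=1
    B->D: in-degree(D)=0, level(D)=1, enqueue
    B->F: in-degree(F)=3, level(F)>=1
  process A: level=1
    A->C: in-degree(C)=2, level(C)>=2
    A->E: in-degree(E)=0, level(E)=2, enqueue
    A->F: in-degree(F)=2, level(F)>=2
  process D: level=1
    D->C: in-degree(C)=1, level(C)>=2
    D->F: in-degree(F)=1, level(F)>=2
  process E: level=2
    E->F: in-degree(F)=0, level(F)=3, enqueue
  process F: level=3
    F->C: in-degree(C)=0, level(C)=4, enqueue
  process C: level=4
All levels: A:1, B:0, C:4, D:1, E:2, F:3
level(E) = 2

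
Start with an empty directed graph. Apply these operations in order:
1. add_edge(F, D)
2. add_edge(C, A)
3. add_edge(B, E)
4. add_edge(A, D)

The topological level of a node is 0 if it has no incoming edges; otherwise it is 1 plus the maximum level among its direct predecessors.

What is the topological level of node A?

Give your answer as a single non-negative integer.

Answer: 1

Derivation:
Op 1: add_edge(F, D). Edges now: 1
Op 2: add_edge(C, A). Edges now: 2
Op 3: add_edge(B, E). Edges now: 3
Op 4: add_edge(A, D). Edges now: 4
Compute levels (Kahn BFS):
  sources (in-degree 0): B, C, F
  process B: level=0
    B->E: in-degree(E)=0, level(E)=1, enqueue
  process C: level=0
    C->A: in-degree(A)=0, level(A)=1, enqueue
  process F: level=0
    F->D: in-degree(D)=1, level(D)>=1
  process E: level=1
  process A: level=1
    A->D: in-degree(D)=0, level(D)=2, enqueue
  process D: level=2
All levels: A:1, B:0, C:0, D:2, E:1, F:0
level(A) = 1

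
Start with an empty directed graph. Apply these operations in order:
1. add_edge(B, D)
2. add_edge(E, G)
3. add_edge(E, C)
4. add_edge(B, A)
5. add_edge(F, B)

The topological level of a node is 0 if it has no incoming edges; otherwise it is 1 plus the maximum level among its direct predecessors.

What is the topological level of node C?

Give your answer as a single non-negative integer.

Answer: 1

Derivation:
Op 1: add_edge(B, D). Edges now: 1
Op 2: add_edge(E, G). Edges now: 2
Op 3: add_edge(E, C). Edges now: 3
Op 4: add_edge(B, A). Edges now: 4
Op 5: add_edge(F, B). Edges now: 5
Compute levels (Kahn BFS):
  sources (in-degree 0): E, F
  process E: level=0
    E->C: in-degree(C)=0, level(C)=1, enqueue
    E->G: in-degree(G)=0, level(G)=1, enqueue
  process F: level=0
    F->B: in-degree(B)=0, level(B)=1, enqueue
  process C: level=1
  process G: level=1
  process B: level=1
    B->A: in-degree(A)=0, level(A)=2, enqueue
    B->D: in-degree(D)=0, level(D)=2, enqueue
  process A: level=2
  process D: level=2
All levels: A:2, B:1, C:1, D:2, E:0, F:0, G:1
level(C) = 1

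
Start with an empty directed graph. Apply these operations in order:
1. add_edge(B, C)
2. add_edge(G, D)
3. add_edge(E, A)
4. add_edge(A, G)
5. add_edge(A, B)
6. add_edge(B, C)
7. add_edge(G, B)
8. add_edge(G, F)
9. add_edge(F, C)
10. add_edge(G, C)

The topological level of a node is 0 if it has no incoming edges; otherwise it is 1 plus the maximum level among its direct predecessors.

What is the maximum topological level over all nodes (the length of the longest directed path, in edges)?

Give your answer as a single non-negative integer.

Op 1: add_edge(B, C). Edges now: 1
Op 2: add_edge(G, D). Edges now: 2
Op 3: add_edge(E, A). Edges now: 3
Op 4: add_edge(A, G). Edges now: 4
Op 5: add_edge(A, B). Edges now: 5
Op 6: add_edge(B, C) (duplicate, no change). Edges now: 5
Op 7: add_edge(G, B). Edges now: 6
Op 8: add_edge(G, F). Edges now: 7
Op 9: add_edge(F, C). Edges now: 8
Op 10: add_edge(G, C). Edges now: 9
Compute levels (Kahn BFS):
  sources (in-degree 0): E
  process E: level=0
    E->A: in-degree(A)=0, level(A)=1, enqueue
  process A: level=1
    A->B: in-degree(B)=1, level(B)>=2
    A->G: in-degree(G)=0, level(G)=2, enqueue
  process G: level=2
    G->B: in-degree(B)=0, level(B)=3, enqueue
    G->C: in-degree(C)=2, level(C)>=3
    G->D: in-degree(D)=0, level(D)=3, enqueue
    G->F: in-degree(F)=0, level(F)=3, enqueue
  process B: level=3
    B->C: in-degree(C)=1, level(C)>=4
  process D: level=3
  process F: level=3
    F->C: in-degree(C)=0, level(C)=4, enqueue
  process C: level=4
All levels: A:1, B:3, C:4, D:3, E:0, F:3, G:2
max level = 4

Answer: 4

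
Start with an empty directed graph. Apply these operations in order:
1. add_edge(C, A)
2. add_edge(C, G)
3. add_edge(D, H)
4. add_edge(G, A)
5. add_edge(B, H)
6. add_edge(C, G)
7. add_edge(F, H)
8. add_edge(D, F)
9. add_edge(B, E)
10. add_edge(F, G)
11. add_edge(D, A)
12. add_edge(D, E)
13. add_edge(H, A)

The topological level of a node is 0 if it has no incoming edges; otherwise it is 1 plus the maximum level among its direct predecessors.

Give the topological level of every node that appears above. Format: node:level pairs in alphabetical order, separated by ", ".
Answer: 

Op 1: add_edge(C, A). Edges now: 1
Op 2: add_edge(C, G). Edges now: 2
Op 3: add_edge(D, H). Edges now: 3
Op 4: add_edge(G, A). Edges now: 4
Op 5: add_edge(B, H). Edges now: 5
Op 6: add_edge(C, G) (duplicate, no change). Edges now: 5
Op 7: add_edge(F, H). Edges now: 6
Op 8: add_edge(D, F). Edges now: 7
Op 9: add_edge(B, E). Edges now: 8
Op 10: add_edge(F, G). Edges now: 9
Op 11: add_edge(D, A). Edges now: 10
Op 12: add_edge(D, E). Edges now: 11
Op 13: add_edge(H, A). Edges now: 12
Compute levels (Kahn BFS):
  sources (in-degree 0): B, C, D
  process B: level=0
    B->E: in-degree(E)=1, level(E)>=1
    B->H: in-degree(H)=2, level(H)>=1
  process C: level=0
    C->A: in-degree(A)=3, level(A)>=1
    C->G: in-degree(G)=1, level(G)>=1
  process D: level=0
    D->A: in-degree(A)=2, level(A)>=1
    D->E: in-degree(E)=0, level(E)=1, enqueue
    D->F: in-degree(F)=0, level(F)=1, enqueue
    D->H: in-degree(H)=1, level(H)>=1
  process E: level=1
  process F: level=1
    F->G: in-degree(G)=0, level(G)=2, enqueue
    F->H: in-degree(H)=0, level(H)=2, enqueue
  process G: level=2
    G->A: in-degree(A)=1, level(A)>=3
  process H: level=2
    H->A: in-degree(A)=0, level(A)=3, enqueue
  process A: level=3
All levels: A:3, B:0, C:0, D:0, E:1, F:1, G:2, H:2

Answer: A:3, B:0, C:0, D:0, E:1, F:1, G:2, H:2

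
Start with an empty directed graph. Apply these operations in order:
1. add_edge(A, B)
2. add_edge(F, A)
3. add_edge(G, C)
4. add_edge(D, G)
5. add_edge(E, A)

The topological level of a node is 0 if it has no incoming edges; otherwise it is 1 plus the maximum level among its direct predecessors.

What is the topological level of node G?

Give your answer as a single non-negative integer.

Op 1: add_edge(A, B). Edges now: 1
Op 2: add_edge(F, A). Edges now: 2
Op 3: add_edge(G, C). Edges now: 3
Op 4: add_edge(D, G). Edges now: 4
Op 5: add_edge(E, A). Edges now: 5
Compute levels (Kahn BFS):
  sources (in-degree 0): D, E, F
  process D: level=0
    D->G: in-degree(G)=0, level(G)=1, enqueue
  process E: level=0
    E->A: in-degree(A)=1, level(A)>=1
  process F: level=0
    F->A: in-degree(A)=0, level(A)=1, enqueue
  process G: level=1
    G->C: in-degree(C)=0, level(C)=2, enqueue
  process A: level=1
    A->B: in-degree(B)=0, level(B)=2, enqueue
  process C: level=2
  process B: level=2
All levels: A:1, B:2, C:2, D:0, E:0, F:0, G:1
level(G) = 1

Answer: 1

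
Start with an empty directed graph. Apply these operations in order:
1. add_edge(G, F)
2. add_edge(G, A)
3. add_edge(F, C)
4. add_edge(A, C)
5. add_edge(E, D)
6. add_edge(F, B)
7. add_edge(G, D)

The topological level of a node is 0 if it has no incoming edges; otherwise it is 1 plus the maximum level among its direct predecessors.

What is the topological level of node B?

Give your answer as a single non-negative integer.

Answer: 2

Derivation:
Op 1: add_edge(G, F). Edges now: 1
Op 2: add_edge(G, A). Edges now: 2
Op 3: add_edge(F, C). Edges now: 3
Op 4: add_edge(A, C). Edges now: 4
Op 5: add_edge(E, D). Edges now: 5
Op 6: add_edge(F, B). Edges now: 6
Op 7: add_edge(G, D). Edges now: 7
Compute levels (Kahn BFS):
  sources (in-degree 0): E, G
  process E: level=0
    E->D: in-degree(D)=1, level(D)>=1
  process G: level=0
    G->A: in-degree(A)=0, level(A)=1, enqueue
    G->D: in-degree(D)=0, level(D)=1, enqueue
    G->F: in-degree(F)=0, level(F)=1, enqueue
  process A: level=1
    A->C: in-degree(C)=1, level(C)>=2
  process D: level=1
  process F: level=1
    F->B: in-degree(B)=0, level(B)=2, enqueue
    F->C: in-degree(C)=0, level(C)=2, enqueue
  process B: level=2
  process C: level=2
All levels: A:1, B:2, C:2, D:1, E:0, F:1, G:0
level(B) = 2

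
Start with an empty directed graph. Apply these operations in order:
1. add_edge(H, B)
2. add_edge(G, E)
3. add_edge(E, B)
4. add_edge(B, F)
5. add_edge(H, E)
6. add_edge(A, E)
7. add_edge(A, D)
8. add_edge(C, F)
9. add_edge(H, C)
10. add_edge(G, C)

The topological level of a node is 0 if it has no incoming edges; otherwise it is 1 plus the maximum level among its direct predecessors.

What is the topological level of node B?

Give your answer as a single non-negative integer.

Answer: 2

Derivation:
Op 1: add_edge(H, B). Edges now: 1
Op 2: add_edge(G, E). Edges now: 2
Op 3: add_edge(E, B). Edges now: 3
Op 4: add_edge(B, F). Edges now: 4
Op 5: add_edge(H, E). Edges now: 5
Op 6: add_edge(A, E). Edges now: 6
Op 7: add_edge(A, D). Edges now: 7
Op 8: add_edge(C, F). Edges now: 8
Op 9: add_edge(H, C). Edges now: 9
Op 10: add_edge(G, C). Edges now: 10
Compute levels (Kahn BFS):
  sources (in-degree 0): A, G, H
  process A: level=0
    A->D: in-degree(D)=0, level(D)=1, enqueue
    A->E: in-degree(E)=2, level(E)>=1
  process G: level=0
    G->C: in-degree(C)=1, level(C)>=1
    G->E: in-degree(E)=1, level(E)>=1
  process H: level=0
    H->B: in-degree(B)=1, level(B)>=1
    H->C: in-degree(C)=0, level(C)=1, enqueue
    H->E: in-degree(E)=0, level(E)=1, enqueue
  process D: level=1
  process C: level=1
    C->F: in-degree(F)=1, level(F)>=2
  process E: level=1
    E->B: in-degree(B)=0, level(B)=2, enqueue
  process B: level=2
    B->F: in-degree(F)=0, level(F)=3, enqueue
  process F: level=3
All levels: A:0, B:2, C:1, D:1, E:1, F:3, G:0, H:0
level(B) = 2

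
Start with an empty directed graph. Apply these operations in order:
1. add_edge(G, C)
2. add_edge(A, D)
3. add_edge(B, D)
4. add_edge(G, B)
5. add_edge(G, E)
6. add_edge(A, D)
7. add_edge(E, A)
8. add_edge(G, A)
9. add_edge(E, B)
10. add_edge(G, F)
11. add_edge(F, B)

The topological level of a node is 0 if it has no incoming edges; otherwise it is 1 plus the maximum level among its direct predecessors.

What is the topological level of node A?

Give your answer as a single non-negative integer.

Op 1: add_edge(G, C). Edges now: 1
Op 2: add_edge(A, D). Edges now: 2
Op 3: add_edge(B, D). Edges now: 3
Op 4: add_edge(G, B). Edges now: 4
Op 5: add_edge(G, E). Edges now: 5
Op 6: add_edge(A, D) (duplicate, no change). Edges now: 5
Op 7: add_edge(E, A). Edges now: 6
Op 8: add_edge(G, A). Edges now: 7
Op 9: add_edge(E, B). Edges now: 8
Op 10: add_edge(G, F). Edges now: 9
Op 11: add_edge(F, B). Edges now: 10
Compute levels (Kahn BFS):
  sources (in-degree 0): G
  process G: level=0
    G->A: in-degree(A)=1, level(A)>=1
    G->B: in-degree(B)=2, level(B)>=1
    G->C: in-degree(C)=0, level(C)=1, enqueue
    G->E: in-degree(E)=0, level(E)=1, enqueue
    G->F: in-degree(F)=0, level(F)=1, enqueue
  process C: level=1
  process E: level=1
    E->A: in-degree(A)=0, level(A)=2, enqueue
    E->B: in-degree(B)=1, level(B)>=2
  process F: level=1
    F->B: in-degree(B)=0, level(B)=2, enqueue
  process A: level=2
    A->D: in-degree(D)=1, level(D)>=3
  process B: level=2
    B->D: in-degree(D)=0, level(D)=3, enqueue
  process D: level=3
All levels: A:2, B:2, C:1, D:3, E:1, F:1, G:0
level(A) = 2

Answer: 2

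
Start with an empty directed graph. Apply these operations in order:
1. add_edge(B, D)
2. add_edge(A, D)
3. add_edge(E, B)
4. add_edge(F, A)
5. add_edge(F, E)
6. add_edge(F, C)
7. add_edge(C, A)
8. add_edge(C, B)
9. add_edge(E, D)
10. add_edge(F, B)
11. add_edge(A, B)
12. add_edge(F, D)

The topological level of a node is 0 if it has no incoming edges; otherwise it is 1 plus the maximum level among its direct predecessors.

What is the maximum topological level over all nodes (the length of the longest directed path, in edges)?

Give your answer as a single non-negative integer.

Op 1: add_edge(B, D). Edges now: 1
Op 2: add_edge(A, D). Edges now: 2
Op 3: add_edge(E, B). Edges now: 3
Op 4: add_edge(F, A). Edges now: 4
Op 5: add_edge(F, E). Edges now: 5
Op 6: add_edge(F, C). Edges now: 6
Op 7: add_edge(C, A). Edges now: 7
Op 8: add_edge(C, B). Edges now: 8
Op 9: add_edge(E, D). Edges now: 9
Op 10: add_edge(F, B). Edges now: 10
Op 11: add_edge(A, B). Edges now: 11
Op 12: add_edge(F, D). Edges now: 12
Compute levels (Kahn BFS):
  sources (in-degree 0): F
  process F: level=0
    F->A: in-degree(A)=1, level(A)>=1
    F->B: in-degree(B)=3, level(B)>=1
    F->C: in-degree(C)=0, level(C)=1, enqueue
    F->D: in-degree(D)=3, level(D)>=1
    F->E: in-degree(E)=0, level(E)=1, enqueue
  process C: level=1
    C->A: in-degree(A)=0, level(A)=2, enqueue
    C->B: in-degree(B)=2, level(B)>=2
  process E: level=1
    E->B: in-degree(B)=1, level(B)>=2
    E->D: in-degree(D)=2, level(D)>=2
  process A: level=2
    A->B: in-degree(B)=0, level(B)=3, enqueue
    A->D: in-degree(D)=1, level(D)>=3
  process B: level=3
    B->D: in-degree(D)=0, level(D)=4, enqueue
  process D: level=4
All levels: A:2, B:3, C:1, D:4, E:1, F:0
max level = 4

Answer: 4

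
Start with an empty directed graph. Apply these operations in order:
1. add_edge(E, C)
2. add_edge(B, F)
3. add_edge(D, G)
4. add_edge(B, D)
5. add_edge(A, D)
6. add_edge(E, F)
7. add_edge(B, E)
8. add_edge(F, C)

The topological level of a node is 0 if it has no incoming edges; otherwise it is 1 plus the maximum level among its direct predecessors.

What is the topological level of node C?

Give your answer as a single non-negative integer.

Answer: 3

Derivation:
Op 1: add_edge(E, C). Edges now: 1
Op 2: add_edge(B, F). Edges now: 2
Op 3: add_edge(D, G). Edges now: 3
Op 4: add_edge(B, D). Edges now: 4
Op 5: add_edge(A, D). Edges now: 5
Op 6: add_edge(E, F). Edges now: 6
Op 7: add_edge(B, E). Edges now: 7
Op 8: add_edge(F, C). Edges now: 8
Compute levels (Kahn BFS):
  sources (in-degree 0): A, B
  process A: level=0
    A->D: in-degree(D)=1, level(D)>=1
  process B: level=0
    B->D: in-degree(D)=0, level(D)=1, enqueue
    B->E: in-degree(E)=0, level(E)=1, enqueue
    B->F: in-degree(F)=1, level(F)>=1
  process D: level=1
    D->G: in-degree(G)=0, level(G)=2, enqueue
  process E: level=1
    E->C: in-degree(C)=1, level(C)>=2
    E->F: in-degree(F)=0, level(F)=2, enqueue
  process G: level=2
  process F: level=2
    F->C: in-degree(C)=0, level(C)=3, enqueue
  process C: level=3
All levels: A:0, B:0, C:3, D:1, E:1, F:2, G:2
level(C) = 3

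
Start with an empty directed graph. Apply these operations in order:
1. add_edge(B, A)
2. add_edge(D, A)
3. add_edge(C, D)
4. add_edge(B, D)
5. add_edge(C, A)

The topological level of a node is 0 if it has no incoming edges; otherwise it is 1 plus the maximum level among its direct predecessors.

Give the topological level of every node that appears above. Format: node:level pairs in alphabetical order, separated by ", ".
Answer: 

Answer: A:2, B:0, C:0, D:1

Derivation:
Op 1: add_edge(B, A). Edges now: 1
Op 2: add_edge(D, A). Edges now: 2
Op 3: add_edge(C, D). Edges now: 3
Op 4: add_edge(B, D). Edges now: 4
Op 5: add_edge(C, A). Edges now: 5
Compute levels (Kahn BFS):
  sources (in-degree 0): B, C
  process B: level=0
    B->A: in-degree(A)=2, level(A)>=1
    B->D: in-degree(D)=1, level(D)>=1
  process C: level=0
    C->A: in-degree(A)=1, level(A)>=1
    C->D: in-degree(D)=0, level(D)=1, enqueue
  process D: level=1
    D->A: in-degree(A)=0, level(A)=2, enqueue
  process A: level=2
All levels: A:2, B:0, C:0, D:1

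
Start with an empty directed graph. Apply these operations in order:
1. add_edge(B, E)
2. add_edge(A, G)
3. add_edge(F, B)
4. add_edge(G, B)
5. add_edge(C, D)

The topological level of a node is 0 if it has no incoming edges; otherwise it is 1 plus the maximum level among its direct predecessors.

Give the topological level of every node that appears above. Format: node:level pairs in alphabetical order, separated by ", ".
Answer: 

Op 1: add_edge(B, E). Edges now: 1
Op 2: add_edge(A, G). Edges now: 2
Op 3: add_edge(F, B). Edges now: 3
Op 4: add_edge(G, B). Edges now: 4
Op 5: add_edge(C, D). Edges now: 5
Compute levels (Kahn BFS):
  sources (in-degree 0): A, C, F
  process A: level=0
    A->G: in-degree(G)=0, level(G)=1, enqueue
  process C: level=0
    C->D: in-degree(D)=0, level(D)=1, enqueue
  process F: level=0
    F->B: in-degree(B)=1, level(B)>=1
  process G: level=1
    G->B: in-degree(B)=0, level(B)=2, enqueue
  process D: level=1
  process B: level=2
    B->E: in-degree(E)=0, level(E)=3, enqueue
  process E: level=3
All levels: A:0, B:2, C:0, D:1, E:3, F:0, G:1

Answer: A:0, B:2, C:0, D:1, E:3, F:0, G:1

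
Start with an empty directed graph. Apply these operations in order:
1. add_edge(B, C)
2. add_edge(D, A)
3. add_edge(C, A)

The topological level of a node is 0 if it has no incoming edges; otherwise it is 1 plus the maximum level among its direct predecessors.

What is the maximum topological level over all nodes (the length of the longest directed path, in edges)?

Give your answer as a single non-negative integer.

Op 1: add_edge(B, C). Edges now: 1
Op 2: add_edge(D, A). Edges now: 2
Op 3: add_edge(C, A). Edges now: 3
Compute levels (Kahn BFS):
  sources (in-degree 0): B, D
  process B: level=0
    B->C: in-degree(C)=0, level(C)=1, enqueue
  process D: level=0
    D->A: in-degree(A)=1, level(A)>=1
  process C: level=1
    C->A: in-degree(A)=0, level(A)=2, enqueue
  process A: level=2
All levels: A:2, B:0, C:1, D:0
max level = 2

Answer: 2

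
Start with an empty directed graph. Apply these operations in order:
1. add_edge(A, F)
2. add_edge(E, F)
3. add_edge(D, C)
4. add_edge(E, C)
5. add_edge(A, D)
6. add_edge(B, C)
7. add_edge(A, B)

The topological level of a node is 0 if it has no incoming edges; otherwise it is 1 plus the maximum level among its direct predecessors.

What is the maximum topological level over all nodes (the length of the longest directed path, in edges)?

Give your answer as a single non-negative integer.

Op 1: add_edge(A, F). Edges now: 1
Op 2: add_edge(E, F). Edges now: 2
Op 3: add_edge(D, C). Edges now: 3
Op 4: add_edge(E, C). Edges now: 4
Op 5: add_edge(A, D). Edges now: 5
Op 6: add_edge(B, C). Edges now: 6
Op 7: add_edge(A, B). Edges now: 7
Compute levels (Kahn BFS):
  sources (in-degree 0): A, E
  process A: level=0
    A->B: in-degree(B)=0, level(B)=1, enqueue
    A->D: in-degree(D)=0, level(D)=1, enqueue
    A->F: in-degree(F)=1, level(F)>=1
  process E: level=0
    E->C: in-degree(C)=2, level(C)>=1
    E->F: in-degree(F)=0, level(F)=1, enqueue
  process B: level=1
    B->C: in-degree(C)=1, level(C)>=2
  process D: level=1
    D->C: in-degree(C)=0, level(C)=2, enqueue
  process F: level=1
  process C: level=2
All levels: A:0, B:1, C:2, D:1, E:0, F:1
max level = 2

Answer: 2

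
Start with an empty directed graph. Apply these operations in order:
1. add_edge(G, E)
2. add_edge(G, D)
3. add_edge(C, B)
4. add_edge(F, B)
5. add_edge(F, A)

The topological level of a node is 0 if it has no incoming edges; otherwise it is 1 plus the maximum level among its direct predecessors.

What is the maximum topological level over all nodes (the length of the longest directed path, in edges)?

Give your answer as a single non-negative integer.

Answer: 1

Derivation:
Op 1: add_edge(G, E). Edges now: 1
Op 2: add_edge(G, D). Edges now: 2
Op 3: add_edge(C, B). Edges now: 3
Op 4: add_edge(F, B). Edges now: 4
Op 5: add_edge(F, A). Edges now: 5
Compute levels (Kahn BFS):
  sources (in-degree 0): C, F, G
  process C: level=0
    C->B: in-degree(B)=1, level(B)>=1
  process F: level=0
    F->A: in-degree(A)=0, level(A)=1, enqueue
    F->B: in-degree(B)=0, level(B)=1, enqueue
  process G: level=0
    G->D: in-degree(D)=0, level(D)=1, enqueue
    G->E: in-degree(E)=0, level(E)=1, enqueue
  process A: level=1
  process B: level=1
  process D: level=1
  process E: level=1
All levels: A:1, B:1, C:0, D:1, E:1, F:0, G:0
max level = 1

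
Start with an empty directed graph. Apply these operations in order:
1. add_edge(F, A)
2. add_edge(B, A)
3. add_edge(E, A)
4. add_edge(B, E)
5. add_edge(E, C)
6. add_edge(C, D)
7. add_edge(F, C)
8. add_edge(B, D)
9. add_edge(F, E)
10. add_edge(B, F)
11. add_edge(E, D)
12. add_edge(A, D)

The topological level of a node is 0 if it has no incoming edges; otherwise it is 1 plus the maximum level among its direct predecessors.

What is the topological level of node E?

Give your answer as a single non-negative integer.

Answer: 2

Derivation:
Op 1: add_edge(F, A). Edges now: 1
Op 2: add_edge(B, A). Edges now: 2
Op 3: add_edge(E, A). Edges now: 3
Op 4: add_edge(B, E). Edges now: 4
Op 5: add_edge(E, C). Edges now: 5
Op 6: add_edge(C, D). Edges now: 6
Op 7: add_edge(F, C). Edges now: 7
Op 8: add_edge(B, D). Edges now: 8
Op 9: add_edge(F, E). Edges now: 9
Op 10: add_edge(B, F). Edges now: 10
Op 11: add_edge(E, D). Edges now: 11
Op 12: add_edge(A, D). Edges now: 12
Compute levels (Kahn BFS):
  sources (in-degree 0): B
  process B: level=0
    B->A: in-degree(A)=2, level(A)>=1
    B->D: in-degree(D)=3, level(D)>=1
    B->E: in-degree(E)=1, level(E)>=1
    B->F: in-degree(F)=0, level(F)=1, enqueue
  process F: level=1
    F->A: in-degree(A)=1, level(A)>=2
    F->C: in-degree(C)=1, level(C)>=2
    F->E: in-degree(E)=0, level(E)=2, enqueue
  process E: level=2
    E->A: in-degree(A)=0, level(A)=3, enqueue
    E->C: in-degree(C)=0, level(C)=3, enqueue
    E->D: in-degree(D)=2, level(D)>=3
  process A: level=3
    A->D: in-degree(D)=1, level(D)>=4
  process C: level=3
    C->D: in-degree(D)=0, level(D)=4, enqueue
  process D: level=4
All levels: A:3, B:0, C:3, D:4, E:2, F:1
level(E) = 2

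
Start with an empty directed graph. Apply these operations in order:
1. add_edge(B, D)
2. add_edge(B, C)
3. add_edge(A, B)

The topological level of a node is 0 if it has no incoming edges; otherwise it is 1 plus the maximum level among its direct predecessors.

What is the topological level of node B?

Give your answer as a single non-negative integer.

Op 1: add_edge(B, D). Edges now: 1
Op 2: add_edge(B, C). Edges now: 2
Op 3: add_edge(A, B). Edges now: 3
Compute levels (Kahn BFS):
  sources (in-degree 0): A
  process A: level=0
    A->B: in-degree(B)=0, level(B)=1, enqueue
  process B: level=1
    B->C: in-degree(C)=0, level(C)=2, enqueue
    B->D: in-degree(D)=0, level(D)=2, enqueue
  process C: level=2
  process D: level=2
All levels: A:0, B:1, C:2, D:2
level(B) = 1

Answer: 1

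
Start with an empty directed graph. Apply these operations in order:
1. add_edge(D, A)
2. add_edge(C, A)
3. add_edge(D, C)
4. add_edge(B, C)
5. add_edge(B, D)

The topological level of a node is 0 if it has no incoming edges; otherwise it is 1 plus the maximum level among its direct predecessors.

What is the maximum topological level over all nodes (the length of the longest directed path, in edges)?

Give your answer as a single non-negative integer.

Answer: 3

Derivation:
Op 1: add_edge(D, A). Edges now: 1
Op 2: add_edge(C, A). Edges now: 2
Op 3: add_edge(D, C). Edges now: 3
Op 4: add_edge(B, C). Edges now: 4
Op 5: add_edge(B, D). Edges now: 5
Compute levels (Kahn BFS):
  sources (in-degree 0): B
  process B: level=0
    B->C: in-degree(C)=1, level(C)>=1
    B->D: in-degree(D)=0, level(D)=1, enqueue
  process D: level=1
    D->A: in-degree(A)=1, level(A)>=2
    D->C: in-degree(C)=0, level(C)=2, enqueue
  process C: level=2
    C->A: in-degree(A)=0, level(A)=3, enqueue
  process A: level=3
All levels: A:3, B:0, C:2, D:1
max level = 3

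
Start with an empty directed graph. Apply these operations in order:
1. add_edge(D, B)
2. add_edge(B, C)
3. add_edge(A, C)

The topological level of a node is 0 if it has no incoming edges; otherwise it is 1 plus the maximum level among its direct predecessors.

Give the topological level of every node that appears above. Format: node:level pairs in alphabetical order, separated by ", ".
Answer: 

Answer: A:0, B:1, C:2, D:0

Derivation:
Op 1: add_edge(D, B). Edges now: 1
Op 2: add_edge(B, C). Edges now: 2
Op 3: add_edge(A, C). Edges now: 3
Compute levels (Kahn BFS):
  sources (in-degree 0): A, D
  process A: level=0
    A->C: in-degree(C)=1, level(C)>=1
  process D: level=0
    D->B: in-degree(B)=0, level(B)=1, enqueue
  process B: level=1
    B->C: in-degree(C)=0, level(C)=2, enqueue
  process C: level=2
All levels: A:0, B:1, C:2, D:0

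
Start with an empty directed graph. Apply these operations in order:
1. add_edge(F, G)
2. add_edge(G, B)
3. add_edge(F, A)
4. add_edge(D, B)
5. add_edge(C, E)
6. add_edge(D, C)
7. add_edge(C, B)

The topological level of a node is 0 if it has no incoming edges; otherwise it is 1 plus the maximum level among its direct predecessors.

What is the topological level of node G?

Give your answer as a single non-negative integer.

Op 1: add_edge(F, G). Edges now: 1
Op 2: add_edge(G, B). Edges now: 2
Op 3: add_edge(F, A). Edges now: 3
Op 4: add_edge(D, B). Edges now: 4
Op 5: add_edge(C, E). Edges now: 5
Op 6: add_edge(D, C). Edges now: 6
Op 7: add_edge(C, B). Edges now: 7
Compute levels (Kahn BFS):
  sources (in-degree 0): D, F
  process D: level=0
    D->B: in-degree(B)=2, level(B)>=1
    D->C: in-degree(C)=0, level(C)=1, enqueue
  process F: level=0
    F->A: in-degree(A)=0, level(A)=1, enqueue
    F->G: in-degree(G)=0, level(G)=1, enqueue
  process C: level=1
    C->B: in-degree(B)=1, level(B)>=2
    C->E: in-degree(E)=0, level(E)=2, enqueue
  process A: level=1
  process G: level=1
    G->B: in-degree(B)=0, level(B)=2, enqueue
  process E: level=2
  process B: level=2
All levels: A:1, B:2, C:1, D:0, E:2, F:0, G:1
level(G) = 1

Answer: 1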